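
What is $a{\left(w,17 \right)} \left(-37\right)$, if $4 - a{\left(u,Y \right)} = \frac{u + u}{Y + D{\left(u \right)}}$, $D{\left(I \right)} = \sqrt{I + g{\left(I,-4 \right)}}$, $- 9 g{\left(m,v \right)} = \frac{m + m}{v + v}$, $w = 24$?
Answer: $- \frac{26788}{793} - \frac{1776 \sqrt{222}}{793} \approx -67.15$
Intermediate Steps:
$g{\left(m,v \right)} = - \frac{m}{9 v}$ ($g{\left(m,v \right)} = - \frac{\left(m + m\right) \frac{1}{v + v}}{9} = - \frac{2 m \frac{1}{2 v}}{9} = - \frac{m \frac{1}{v}}{9} = - \frac{m}{9 v}$)
$D{\left(I \right)} = \frac{\sqrt{37} \sqrt{I}}{6}$ ($D{\left(I \right)} = \sqrt{I - \frac{I}{9 \left(-4\right)}} = \sqrt{I - \frac{1}{9} I \left(- \frac{1}{4}\right)} = \sqrt{I + \frac{I}{36}} = \sqrt{\frac{37 I}{36}} = \frac{\sqrt{37} \sqrt{I}}{6}$)
$a{\left(u,Y \right)} = 4 - \frac{2 u}{Y + \frac{\sqrt{37} \sqrt{u}}{6}}$ ($a{\left(u,Y \right)} = 4 - \frac{u + u}{Y + \frac{\sqrt{37} \sqrt{u}}{6}} = 4 - \frac{2 u}{Y + \frac{\sqrt{37} \sqrt{u}}{6}}$)
$a{\left(w,17 \right)} \left(-37\right) = \frac{4 \left(\left(-3\right) 24 + 6 \cdot 17 + \sqrt{37} \sqrt{24}\right)}{6 \cdot 17 + \sqrt{37} \sqrt{24}} \left(-37\right) = \frac{4 \left(-72 + 102 + \sqrt{37} \cdot 2 \sqrt{6}\right)}{102 + \sqrt{37} \cdot 2 \sqrt{6}} \left(-37\right) = \frac{4 \left(-72 + 102 + 2 \sqrt{222}\right)}{102 + 2 \sqrt{222}} \left(-37\right) = \frac{4 \left(30 + 2 \sqrt{222}\right)}{102 + 2 \sqrt{222}} \left(-37\right) = - \frac{148 \left(30 + 2 \sqrt{222}\right)}{102 + 2 \sqrt{222}}$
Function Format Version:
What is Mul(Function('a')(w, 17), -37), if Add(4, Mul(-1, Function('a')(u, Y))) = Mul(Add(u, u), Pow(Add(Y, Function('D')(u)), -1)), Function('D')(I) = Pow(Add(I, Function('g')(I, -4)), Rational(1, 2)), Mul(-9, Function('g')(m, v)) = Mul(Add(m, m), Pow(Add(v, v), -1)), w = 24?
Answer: Add(Rational(-26788, 793), Mul(Rational(-1776, 793), Pow(222, Rational(1, 2)))) ≈ -67.150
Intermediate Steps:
Function('g')(m, v) = Mul(Rational(-1, 9), m, Pow(v, -1)) (Function('g')(m, v) = Mul(Rational(-1, 9), Mul(Add(m, m), Pow(Add(v, v), -1))) = Mul(Rational(-1, 9), Mul(Mul(2, m), Pow(Mul(2, v), -1))) = Mul(Rational(-1, 9), Mul(Mul(2, m), Mul(Rational(1, 2), Pow(v, -1)))) = Mul(Rational(-1, 9), Mul(m, Pow(v, -1))) = Mul(Rational(-1, 9), m, Pow(v, -1)))
Function('D')(I) = Mul(Rational(1, 6), Pow(37, Rational(1, 2)), Pow(I, Rational(1, 2))) (Function('D')(I) = Pow(Add(I, Mul(Rational(-1, 9), I, Pow(-4, -1))), Rational(1, 2)) = Pow(Add(I, Mul(Rational(-1, 9), I, Rational(-1, 4))), Rational(1, 2)) = Pow(Add(I, Mul(Rational(1, 36), I)), Rational(1, 2)) = Pow(Mul(Rational(37, 36), I), Rational(1, 2)) = Mul(Rational(1, 6), Pow(37, Rational(1, 2)), Pow(I, Rational(1, 2))))
Function('a')(u, Y) = Add(4, Mul(-2, u, Pow(Add(Y, Mul(Rational(1, 6), Pow(37, Rational(1, 2)), Pow(u, Rational(1, 2)))), -1))) (Function('a')(u, Y) = Add(4, Mul(-1, Mul(Add(u, u), Pow(Add(Y, Mul(Rational(1, 6), Pow(37, Rational(1, 2)), Pow(u, Rational(1, 2)))), -1)))) = Add(4, Mul(-1, Mul(Mul(2, u), Pow(Add(Y, Mul(Rational(1, 6), Pow(37, Rational(1, 2)), Pow(u, Rational(1, 2)))), -1)))) = Add(4, Mul(-1, Mul(2, u, Pow(Add(Y, Mul(Rational(1, 6), Pow(37, Rational(1, 2)), Pow(u, Rational(1, 2)))), -1)))) = Add(4, Mul(-2, u, Pow(Add(Y, Mul(Rational(1, 6), Pow(37, Rational(1, 2)), Pow(u, Rational(1, 2)))), -1))))
Mul(Function('a')(w, 17), -37) = Mul(Mul(4, Pow(Add(Mul(6, 17), Mul(Pow(37, Rational(1, 2)), Pow(24, Rational(1, 2)))), -1), Add(Mul(-3, 24), Mul(6, 17), Mul(Pow(37, Rational(1, 2)), Pow(24, Rational(1, 2))))), -37) = Mul(Mul(4, Pow(Add(102, Mul(Pow(37, Rational(1, 2)), Mul(2, Pow(6, Rational(1, 2))))), -1), Add(-72, 102, Mul(Pow(37, Rational(1, 2)), Mul(2, Pow(6, Rational(1, 2)))))), -37) = Mul(Mul(4, Pow(Add(102, Mul(2, Pow(222, Rational(1, 2)))), -1), Add(-72, 102, Mul(2, Pow(222, Rational(1, 2))))), -37) = Mul(Mul(4, Pow(Add(102, Mul(2, Pow(222, Rational(1, 2)))), -1), Add(30, Mul(2, Pow(222, Rational(1, 2))))), -37) = Mul(-148, Pow(Add(102, Mul(2, Pow(222, Rational(1, 2)))), -1), Add(30, Mul(2, Pow(222, Rational(1, 2)))))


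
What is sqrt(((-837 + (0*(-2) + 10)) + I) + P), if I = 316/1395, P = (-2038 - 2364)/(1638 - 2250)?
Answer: I*sqrt(204859186970)/15810 ≈ 28.628*I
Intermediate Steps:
P = 2201/306 (P = -4402/(-612) = -4402*(-1/612) = 2201/306 ≈ 7.1928)
I = 316/1395 (I = 316*(1/1395) = 316/1395 ≈ 0.22652)
sqrt(((-837 + (0*(-2) + 10)) + I) + P) = sqrt(((-837 + (0*(-2) + 10)) + 316/1395) + 2201/306) = sqrt(((-837 + (0 + 10)) + 316/1395) + 2201/306) = sqrt(((-837 + 10) + 316/1395) + 2201/306) = sqrt((-827 + 316/1395) + 2201/306) = sqrt(-1153349/1395 + 2201/306) = sqrt(-38872711/47430) = I*sqrt(204859186970)/15810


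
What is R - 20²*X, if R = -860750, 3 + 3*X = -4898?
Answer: -621850/3 ≈ -2.0728e+5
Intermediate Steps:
X = -4901/3 (X = -1 + (⅓)*(-4898) = -1 - 4898/3 = -4901/3 ≈ -1633.7)
R - 20²*X = -860750 - 20²*(-4901)/3 = -860750 - 400*(-4901)/3 = -860750 - 1*(-1960400/3) = -860750 + 1960400/3 = -621850/3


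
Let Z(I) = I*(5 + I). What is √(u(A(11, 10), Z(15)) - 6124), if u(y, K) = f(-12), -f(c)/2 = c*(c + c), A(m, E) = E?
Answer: 10*I*√67 ≈ 81.854*I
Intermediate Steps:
f(c) = -4*c² (f(c) = -2*c*(c + c) = -2*c*2*c = -4*c²)
u(y, K) = -576 (u(y, K) = -4*(-12)² = -4*144 = -576)
√(u(A(11, 10), Z(15)) - 6124) = √(-576 - 6124) = √(-6700) = 10*I*√67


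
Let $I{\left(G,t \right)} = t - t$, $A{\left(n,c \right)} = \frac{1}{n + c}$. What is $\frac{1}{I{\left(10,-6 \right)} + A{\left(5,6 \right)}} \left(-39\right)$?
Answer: $-429$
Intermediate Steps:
$A{\left(n,c \right)} = \frac{1}{c + n}$
$I{\left(G,t \right)} = 0$
$\frac{1}{I{\left(10,-6 \right)} + A{\left(5,6 \right)}} \left(-39\right) = \frac{1}{0 + \frac{1}{6 + 5}} \left(-39\right) = \frac{1}{0 + \frac{1}{11}} \left(-39\right) = \frac{1}{\frac{1}{11}} \left(-39\right) = 11 \left(-39\right) = -429$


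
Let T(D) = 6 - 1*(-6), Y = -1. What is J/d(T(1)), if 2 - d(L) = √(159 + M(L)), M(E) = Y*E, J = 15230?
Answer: -30460/143 - 106610*√3/143 ≈ -1504.3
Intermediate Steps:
T(D) = 12 (T(D) = 6 + 6 = 12)
M(E) = -E
d(L) = 2 - √(159 - L)
J/d(T(1)) = 15230/(2 - √(159 - 1*12)) = 15230/(2 - √(159 - 12)) = 15230/(2 - √147) = 15230/(2 - 7*√3)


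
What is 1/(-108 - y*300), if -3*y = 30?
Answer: -1/29400 ≈ -3.4014e-5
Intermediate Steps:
y = -10 (y = -1/3*30 = -10)
1/(-108 - y*300) = 1/(-108 - 1*(-10)*300) = (1/300)/(-108 + 10) = (1/300)/(-98) = -1/98*1/300 = -1/29400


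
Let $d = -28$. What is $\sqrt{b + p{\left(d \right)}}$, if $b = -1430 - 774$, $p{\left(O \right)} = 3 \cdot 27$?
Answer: $i \sqrt{2123} \approx 46.076 i$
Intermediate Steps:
$p{\left(O \right)} = 81$
$b = -2204$
$\sqrt{b + p{\left(d \right)}} = \sqrt{-2204 + 81} = \sqrt{-2123} = i \sqrt{2123}$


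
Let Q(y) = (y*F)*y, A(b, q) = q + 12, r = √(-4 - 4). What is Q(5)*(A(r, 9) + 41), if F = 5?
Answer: 7750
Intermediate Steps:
r = 2*I*√2 (r = √(-8) = 2*I*√2 ≈ 2.8284*I)
A(b, q) = 12 + q
Q(y) = 5*y² (Q(y) = (y*5)*y = (5*y)*y = 5*y²)
Q(5)*(A(r, 9) + 41) = (5*5²)*((12 + 9) + 41) = (5*25)*(21 + 41) = 125*62 = 7750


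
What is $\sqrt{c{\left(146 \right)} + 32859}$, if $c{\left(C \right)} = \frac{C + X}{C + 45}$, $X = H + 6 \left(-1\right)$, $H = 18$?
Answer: $\frac{\sqrt{1198759357}}{191} \approx 181.27$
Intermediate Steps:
$X = 12$ ($X = 18 + 6 \left(-1\right) = 18 - 6 = 12$)
$c{\left(C \right)} = \frac{12 + C}{45 + C}$ ($c{\left(C \right)} = \frac{C + 12}{C + 45} = \frac{12 + C}{45 + C}$)
$\sqrt{c{\left(146 \right)} + 32859} = \sqrt{\frac{12 + 146}{45 + 146} + 32859} = \sqrt{\frac{1}{191} \cdot 158 + 32859} = \sqrt{\frac{158}{191} + 32859} = \sqrt{\frac{6276227}{191}} = \frac{\sqrt{1198759357}}{191}$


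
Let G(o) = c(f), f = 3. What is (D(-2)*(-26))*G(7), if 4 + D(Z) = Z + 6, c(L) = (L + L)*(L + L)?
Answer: 0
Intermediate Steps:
c(L) = 4*L² (c(L) = (2*L)*(2*L) = 4*L²)
G(o) = 36 (G(o) = 4*3² = 4*9 = 36)
D(Z) = 2 + Z (D(Z) = -4 + (Z + 6) = -4 + (6 + Z) = 2 + Z)
(D(-2)*(-26))*G(7) = ((2 - 2)*(-26))*36 = (0*(-26))*36 = 0*36 = 0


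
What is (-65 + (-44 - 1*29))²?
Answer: 19044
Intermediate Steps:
(-65 + (-44 - 1*29))² = (-65 + (-44 - 29))² = (-65 - 73)² = (-138)² = 19044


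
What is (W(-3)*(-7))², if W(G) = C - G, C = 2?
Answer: 1225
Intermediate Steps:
W(G) = 2 - G
(W(-3)*(-7))² = ((2 - 1*(-3))*(-7))² = ((2 + 3)*(-7))² = (5*(-7))² = (-35)² = 1225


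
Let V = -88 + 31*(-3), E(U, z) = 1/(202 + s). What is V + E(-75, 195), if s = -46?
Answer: -28235/156 ≈ -180.99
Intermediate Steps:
E(U, z) = 1/156 (E(U, z) = 1/(202 - 46) = 1/156)
V = -181 (V = -88 - 93 = -181)
V + E(-75, 195) = -181 + 1/156 = -28235/156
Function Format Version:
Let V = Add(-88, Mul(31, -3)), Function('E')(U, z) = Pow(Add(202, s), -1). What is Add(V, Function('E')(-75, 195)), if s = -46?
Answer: Rational(-28235, 156) ≈ -180.99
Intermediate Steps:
Function('E')(U, z) = Rational(1, 156) (Function('E')(U, z) = Pow(Add(202, -46), -1) = Pow(156, -1) = Rational(1, 156))
V = -181 (V = Add(-88, -93) = -181)
Add(V, Function('E')(-75, 195)) = Add(-181, Rational(1, 156)) = Rational(-28235, 156)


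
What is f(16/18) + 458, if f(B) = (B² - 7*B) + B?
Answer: 36730/81 ≈ 453.46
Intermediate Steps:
f(B) = B² - 6*B
f(16/18) + 458 = (16/18)*(-6 + 16/18) + 458 = (16*(1/18))*(-6 + 16*(1/18)) + 458 = 8*(-6 + 8/9)/9 + 458 = (8/9)*(-46/9) + 458 = -368/81 + 458 = 36730/81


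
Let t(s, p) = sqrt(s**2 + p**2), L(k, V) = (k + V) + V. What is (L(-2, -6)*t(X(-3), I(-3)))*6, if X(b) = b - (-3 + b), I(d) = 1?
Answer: -84*sqrt(10) ≈ -265.63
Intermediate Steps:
L(k, V) = k + 2*V (L(k, V) = (V + k) + V = k + 2*V)
X(b) = 3 (X(b) = b + (3 - b) = 3)
t(s, p) = sqrt(p**2 + s**2)
(L(-2, -6)*t(X(-3), I(-3)))*6 = ((-2 + 2*(-6))*sqrt(1**2 + 3**2))*6 = ((-2 - 12)*sqrt(1 + 9))*6 = -14*sqrt(10)*6 = -84*sqrt(10)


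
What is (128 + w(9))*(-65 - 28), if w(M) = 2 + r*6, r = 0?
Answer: -12090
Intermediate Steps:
w(M) = 2 (w(M) = 2 + 0*6 = 2 + 0 = 2)
(128 + w(9))*(-65 - 28) = (128 + 2)*(-65 - 28) = 130*(-93) = -12090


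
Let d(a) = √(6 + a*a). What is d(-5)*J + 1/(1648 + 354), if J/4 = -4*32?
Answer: 1/2002 - 512*√31 ≈ -2850.7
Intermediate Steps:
J = -512 (J = 4*(-4*32) = 4*(-128) = -512)
d(a) = √(6 + a²)
d(-5)*J + 1/(1648 + 354) = √(6 + (-5)²)*(-512) + 1/(1648 + 354) = √(6 + 25)*(-512) + 1/2002 = √31*(-512) + 1/2002 = -512*√31 + 1/2002 = 1/2002 - 512*√31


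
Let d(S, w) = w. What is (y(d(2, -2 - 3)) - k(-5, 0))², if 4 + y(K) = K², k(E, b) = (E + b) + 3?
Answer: 529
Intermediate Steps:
k(E, b) = 3 + E + b
y(K) = -4 + K²
(y(d(2, -2 - 3)) - k(-5, 0))² = ((-4 + (-2 - 3)²) - (3 - 5 + 0))² = ((-4 + (-5)²) - 1*(-2))² = ((-4 + 25) + 2)² = (21 + 2)² = 23² = 529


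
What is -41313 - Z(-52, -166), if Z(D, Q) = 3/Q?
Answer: -6857955/166 ≈ -41313.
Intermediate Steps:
-41313 - Z(-52, -166) = -41313 - 3/(-166) = -41313 - 3*(-1)/166 = -41313 - 1*(-3/166) = -41313 + 3/166 = -6857955/166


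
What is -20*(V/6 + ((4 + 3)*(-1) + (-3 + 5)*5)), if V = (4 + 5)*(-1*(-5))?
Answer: -210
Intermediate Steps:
V = 45 (V = 9*5 = 45)
-20*(V/6 + ((4 + 3)*(-1) + (-3 + 5)*5)) = -20*(45/6 + ((4 + 3)*(-1) + (-3 + 5)*5)) = -20*(45*(1/6) + (7*(-1) + 2*5)) = -20*(15/2 + (-7 + 10)) = -20*(15/2 + 3) = -20*21/2 = -210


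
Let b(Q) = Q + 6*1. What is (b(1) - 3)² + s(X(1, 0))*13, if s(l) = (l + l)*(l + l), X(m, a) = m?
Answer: 68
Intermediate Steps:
s(l) = 4*l² (s(l) = (2*l)*(2*l) = 4*l²)
b(Q) = 6 + Q (b(Q) = Q + 6 = 6 + Q)
(b(1) - 3)² + s(X(1, 0))*13 = ((6 + 1) - 3)² + (4*1²)*13 = (7 - 3)² + (4*1)*13 = 4² + 4*13 = 16 + 52 = 68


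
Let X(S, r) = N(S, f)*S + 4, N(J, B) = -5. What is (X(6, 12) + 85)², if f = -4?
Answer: 3481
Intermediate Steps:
X(S, r) = 4 - 5*S (X(S, r) = -5*S + 4 = 4 - 5*S)
(X(6, 12) + 85)² = ((4 - 5*6) + 85)² = ((4 - 30) + 85)² = (-26 + 85)² = 59² = 3481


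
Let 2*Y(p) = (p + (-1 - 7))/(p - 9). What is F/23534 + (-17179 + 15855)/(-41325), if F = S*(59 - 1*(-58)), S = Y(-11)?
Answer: 267645223/7780340400 ≈ 0.034400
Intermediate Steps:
Y(p) = (-8 + p)/(2*(-9 + p)) (Y(p) = ((p + (-1 - 7))/(p - 9))/2 = ((p - 8)/(-9 + p))/2 = ((-8 + p)/(-9 + p))/2 = (-8 + p)/(2*(-9 + p)))
S = 19/40 (S = (-8 - 11)/(2*(-9 - 11)) = (1/2)*(-19)/(-20) = (1/2)*(-1/20)*(-19) = 19/40 ≈ 0.47500)
F = 2223/40 (F = 19*(59 - 1*(-58))/40 = 19*(59 + 58)/40 = (19/40)*117 = 2223/40 ≈ 55.575)
F/23534 + (-17179 + 15855)/(-41325) = (2223/40)/23534 + (-17179 + 15855)/(-41325) = (2223/40)*(1/23534) - 1324*(-1/41325) = 2223/941360 + 1324/41325 = 267645223/7780340400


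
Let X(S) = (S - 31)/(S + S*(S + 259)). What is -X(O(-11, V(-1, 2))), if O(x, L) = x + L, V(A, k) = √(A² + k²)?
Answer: -56819/3595768 - 3631*√5/3595768 ≈ -0.018060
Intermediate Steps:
O(x, L) = L + x
X(S) = (-31 + S)/(S + S*(259 + S))
-X(O(-11, V(-1, 2))) = -(-31 + (√((-1)² + 2²) - 11))/((√((-1)² + 2²) - 11)*(260 + (√((-1)² + 2²) - 11))) = -(-31 + (√(1 + 4) - 11))/((√(1 + 4) - 11)*(260 + (√(1 + 4) - 11))) = -(-31 + (√5 - 11))/((√5 - 11)*(260 + (√5 - 11))) = -(-31 + (-11 + √5))/((-11 + √5)*(260 + (-11 + √5))) = -(-42 + √5)/((-11 + √5)*(249 + √5))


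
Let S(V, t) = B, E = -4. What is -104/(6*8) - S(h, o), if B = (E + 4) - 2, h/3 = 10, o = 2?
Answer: -1/6 ≈ -0.16667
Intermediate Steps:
h = 30 (h = 3*10 = 30)
B = -2 (B = (-4 + 4) - 2 = 0 - 2 = -2)
S(V, t) = -2
-104/(6*8) - S(h, o) = -104/(6*8) - 1*(-2) = -104/48 + 2 = -104*1/48 + 2 = -13/6 + 2 = -1/6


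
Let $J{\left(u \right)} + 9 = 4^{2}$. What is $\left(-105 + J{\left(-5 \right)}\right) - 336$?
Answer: $-434$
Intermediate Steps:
$J{\left(u \right)} = 7$ ($J{\left(u \right)} = -9 + 4^{2} = -9 + 16 = 7$)
$\left(-105 + J{\left(-5 \right)}\right) - 336 = \left(-105 + 7\right) - 336 = -98 - 336 = -434$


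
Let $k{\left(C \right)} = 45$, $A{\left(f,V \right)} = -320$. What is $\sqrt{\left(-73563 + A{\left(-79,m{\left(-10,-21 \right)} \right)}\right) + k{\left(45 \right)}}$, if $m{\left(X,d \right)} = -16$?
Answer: $i \sqrt{73838} \approx 271.73 i$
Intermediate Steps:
$\sqrt{\left(-73563 + A{\left(-79,m{\left(-10,-21 \right)} \right)}\right) + k{\left(45 \right)}} = \sqrt{\left(-73563 - 320\right) + 45} = \sqrt{-73883 + 45} = \sqrt{-73838} = i \sqrt{73838}$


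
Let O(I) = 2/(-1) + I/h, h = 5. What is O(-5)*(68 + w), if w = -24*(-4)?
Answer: -492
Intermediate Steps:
w = 96
O(I) = -2 + I/5 (O(I) = 2/(-1) + I/5 = 2*(-1) + I*(⅕) = -2 + I/5)
O(-5)*(68 + w) = (-2 + (⅕)*(-5))*(68 + 96) = (-2 - 1)*164 = -3*164 = -492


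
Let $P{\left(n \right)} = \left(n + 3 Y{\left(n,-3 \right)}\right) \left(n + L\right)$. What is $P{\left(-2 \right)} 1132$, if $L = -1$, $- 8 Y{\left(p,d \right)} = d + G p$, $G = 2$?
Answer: $- \frac{4245}{2} \approx -2122.5$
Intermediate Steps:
$Y{\left(p,d \right)} = - \frac{p}{4} - \frac{d}{8}$ ($Y{\left(p,d \right)} = - \frac{d + 2 p}{8} = - \frac{p}{4} - \frac{d}{8}$)
$P{\left(n \right)} = \left(-1 + n\right) \left(\frac{9}{8} + \frac{n}{4}\right)$ ($P{\left(n \right)} = \left(n + 3 \left(- \frac{n}{4} - - \frac{3}{8}\right)\right) \left(n - 1\right) = \left(n + 3 \left(- \frac{n}{4} + \frac{3}{8}\right)\right) \left(-1 + n\right) = \left(n + 3 \left(\frac{3}{8} - \frac{n}{4}\right)\right) \left(-1 + n\right) = \left(n - \left(- \frac{9}{8} + \frac{3 n}{4}\right)\right) \left(-1 + n\right) = \left(\frac{9}{8} + \frac{n}{4}\right) \left(-1 + n\right) = \left(-1 + n\right) \left(\frac{9}{8} + \frac{n}{4}\right)$)
$P{\left(-2 \right)} 1132 = \left(- \frac{9}{8} + \frac{\left(-2\right)^{2}}{4} + \frac{7}{8} \left(-2\right)\right) 1132 = \left(- \frac{9}{8} + \frac{1}{4} \cdot 4 - \frac{7}{4}\right) 1132 = \left(- \frac{9}{8} + 1 - \frac{7}{4}\right) 1132 = \left(- \frac{15}{8}\right) 1132 = - \frac{4245}{2}$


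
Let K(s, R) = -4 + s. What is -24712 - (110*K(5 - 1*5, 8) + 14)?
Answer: -24286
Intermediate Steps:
-24712 - (110*K(5 - 1*5, 8) + 14) = -24712 - (110*(-4 + (5 - 1*5)) + 14) = -24712 - (110*(-4 + (5 - 5)) + 14) = -24712 - (110*(-4 + 0) + 14) = -24712 - (110*(-4) + 14) = -24712 - (-440 + 14) = -24712 - 1*(-426) = -24712 + 426 = -24286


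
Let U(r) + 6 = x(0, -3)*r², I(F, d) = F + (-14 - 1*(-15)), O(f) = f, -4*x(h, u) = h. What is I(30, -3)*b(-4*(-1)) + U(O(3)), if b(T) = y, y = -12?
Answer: -378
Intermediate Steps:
x(h, u) = -h/4
b(T) = -12
I(F, d) = 1 + F (I(F, d) = F + (-14 + 15) = F + 1 = 1 + F)
U(r) = -6 (U(r) = -6 + (-¼*0)*r² = -6 + 0*r² = -6 + 0 = -6)
I(30, -3)*b(-4*(-1)) + U(O(3)) = (1 + 30)*(-12) - 6 = 31*(-12) - 6 = -372 - 6 = -378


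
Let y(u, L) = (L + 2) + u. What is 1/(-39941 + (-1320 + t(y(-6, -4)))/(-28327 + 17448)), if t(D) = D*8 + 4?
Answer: -473/18892033 ≈ -2.5037e-5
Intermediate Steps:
y(u, L) = 2 + L + u (y(u, L) = (2 + L) + u = 2 + L + u)
t(D) = 4 + 8*D (t(D) = 8*D + 4 = 4 + 8*D)
1/(-39941 + (-1320 + t(y(-6, -4)))/(-28327 + 17448)) = 1/(-39941 + (-1320 + (4 + 8*(2 - 4 - 6)))/(-28327 + 17448)) = 1/(-39941 + (-1320 + (4 + 8*(-8)))/(-10879)) = 1/(-39941 + (-1320 + (4 - 64))*(-1/10879)) = 1/(-39941 + (-1320 - 60)*(-1/10879)) = 1/(-39941 - 1380*(-1/10879)) = 1/(-39941 + 60/473) = 1/(-18892033/473) = -473/18892033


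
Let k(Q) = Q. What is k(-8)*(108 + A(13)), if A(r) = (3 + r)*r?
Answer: -2528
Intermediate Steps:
A(r) = r*(3 + r)
k(-8)*(108 + A(13)) = -8*(108 + 13*(3 + 13)) = -8*(108 + 13*16) = -8*(108 + 208) = -8*316 = -2528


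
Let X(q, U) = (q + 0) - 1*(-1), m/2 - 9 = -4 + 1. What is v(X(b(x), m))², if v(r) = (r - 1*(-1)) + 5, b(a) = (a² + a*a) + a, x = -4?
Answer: 1225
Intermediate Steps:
m = 12 (m = 18 + 2*(-4 + 1) = 18 + 2*(-3) = 18 - 6 = 12)
b(a) = a + 2*a² (b(a) = (a² + a²) + a = 2*a² + a = a + 2*a²)
X(q, U) = 1 + q (X(q, U) = q + 1 = 1 + q)
v(r) = 6 + r (v(r) = (r + 1) + 5 = (1 + r) + 5 = 6 + r)
v(X(b(x), m))² = (6 + (1 - 4*(1 + 2*(-4))))² = (6 + (1 - 4*(1 - 8)))² = (6 + (1 - 4*(-7)))² = (6 + (1 + 28))² = (6 + 29)² = 35² = 1225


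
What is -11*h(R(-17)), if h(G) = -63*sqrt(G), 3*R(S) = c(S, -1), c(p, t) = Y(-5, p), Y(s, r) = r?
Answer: 231*I*sqrt(51) ≈ 1649.7*I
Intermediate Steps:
c(p, t) = p
R(S) = S/3
-11*h(R(-17)) = -(-693)*sqrt((1/3)*(-17)) = -(-693)*sqrt(-17/3) = -(-693)*I*sqrt(51)/3 = -(-231)*I*sqrt(51) = 231*I*sqrt(51)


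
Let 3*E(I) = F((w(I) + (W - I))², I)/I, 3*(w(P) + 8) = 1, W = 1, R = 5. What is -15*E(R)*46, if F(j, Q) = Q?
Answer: -230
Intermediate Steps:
w(P) = -23/3 (w(P) = -8 + (⅓)*1 = -8 + ⅓ = -23/3)
E(I) = ⅓ (E(I) = (I/I)/3 = (⅓)*1 = ⅓)
-15*E(R)*46 = -15*⅓*46 = -5*46 = -230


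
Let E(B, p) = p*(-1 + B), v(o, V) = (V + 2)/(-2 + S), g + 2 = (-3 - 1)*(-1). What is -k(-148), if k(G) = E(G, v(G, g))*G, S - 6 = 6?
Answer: -44104/5 ≈ -8820.8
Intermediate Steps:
g = 2 (g = -2 + (-3 - 1)*(-1) = -2 - 4*(-1) = -2 + 4 = 2)
S = 12 (S = 6 + 6 = 12)
v(o, V) = ⅕ + V/10 (v(o, V) = (V + 2)/(-2 + 12) = (2 + V)/10 = (2 + V)*(⅒) = ⅕ + V/10)
k(G) = G*(-⅖ + 2*G/5) (k(G) = ((⅕ + (⅒)*2)*(-1 + G))*G = ((⅕ + ⅕)*(-1 + G))*G = (2*(-1 + G)/5)*G = (-⅖ + 2*G/5)*G = G*(-⅖ + 2*G/5))
-k(-148) = -2*(-148)*(-1 - 148)/5 = -2*(-148)*(-149)/5 = -1*44104/5 = -44104/5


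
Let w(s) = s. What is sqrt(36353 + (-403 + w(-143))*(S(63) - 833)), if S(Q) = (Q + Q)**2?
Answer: 5*I*sqrt(327085) ≈ 2859.6*I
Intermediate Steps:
S(Q) = 4*Q**2 (S(Q) = (2*Q)**2 = 4*Q**2)
sqrt(36353 + (-403 + w(-143))*(S(63) - 833)) = sqrt(36353 + (-403 - 143)*(4*63**2 - 833)) = sqrt(36353 - 546*(4*3969 - 833)) = sqrt(36353 - 546*(15876 - 833)) = sqrt(36353 - 546*15043) = sqrt(36353 - 8213478) = sqrt(-8177125) = 5*I*sqrt(327085)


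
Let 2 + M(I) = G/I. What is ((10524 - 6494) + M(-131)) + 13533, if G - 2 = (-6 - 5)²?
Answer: 2300368/131 ≈ 17560.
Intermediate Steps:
G = 123 (G = 2 + (-6 - 5)² = 2 + (-11)² = 2 + 121 = 123)
M(I) = -2 + 123/I
((10524 - 6494) + M(-131)) + 13533 = ((10524 - 6494) + (-2 + 123/(-131))) + 13533 = (4030 + (-2 + 123*(-1/131))) + 13533 = (4030 + (-2 - 123/131)) + 13533 = (4030 - 385/131) + 13533 = 527545/131 + 13533 = 2300368/131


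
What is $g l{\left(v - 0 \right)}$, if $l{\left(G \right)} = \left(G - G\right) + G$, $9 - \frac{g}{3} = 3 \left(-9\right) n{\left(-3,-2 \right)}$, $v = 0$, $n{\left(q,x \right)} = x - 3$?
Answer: $0$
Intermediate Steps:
$n{\left(q,x \right)} = -3 + x$ ($n{\left(q,x \right)} = x - 3 = -3 + x$)
$g = -378$ ($g = 27 - 3 \cdot 3 \left(-9\right) \left(-3 - 2\right) = 27 - 3 \left(\left(-27\right) \left(-5\right)\right) = 27 - 405 = -378$)
$l{\left(G \right)} = G$ ($l{\left(G \right)} = 0 + G = G$)
$g l{\left(v - 0 \right)} = - 378 \left(0 - 0\right) = - 378 \left(0 + 0\right) = \left(-378\right) 0 = 0$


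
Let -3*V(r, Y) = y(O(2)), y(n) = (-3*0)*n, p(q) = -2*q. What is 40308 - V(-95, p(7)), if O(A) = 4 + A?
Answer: 40308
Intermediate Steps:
y(n) = 0 (y(n) = 0*n = 0)
V(r, Y) = 0 (V(r, Y) = -1/3*0 = 0)
40308 - V(-95, p(7)) = 40308 - 1*0 = 40308 + 0 = 40308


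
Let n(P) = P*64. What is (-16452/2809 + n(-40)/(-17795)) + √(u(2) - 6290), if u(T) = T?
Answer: -57114460/9997231 + 4*I*√393 ≈ -5.713 + 79.297*I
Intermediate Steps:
n(P) = 64*P
(-16452/2809 + n(-40)/(-17795)) + √(u(2) - 6290) = (-16452/2809 + (64*(-40))/(-17795)) + √(2 - 6290) = (-16452*1/2809 - 2560*(-1/17795)) + √(-6288) = (-16452/2809 + 512/3559) + 4*I*√393 = -57114460/9997231 + 4*I*√393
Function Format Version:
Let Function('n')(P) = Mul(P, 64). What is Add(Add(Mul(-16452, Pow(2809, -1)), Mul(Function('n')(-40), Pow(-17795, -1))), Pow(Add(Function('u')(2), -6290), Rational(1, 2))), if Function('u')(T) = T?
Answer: Add(Rational(-57114460, 9997231), Mul(4, I, Pow(393, Rational(1, 2)))) ≈ Add(-5.7130, Mul(79.297, I))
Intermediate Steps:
Function('n')(P) = Mul(64, P)
Add(Add(Mul(-16452, Pow(2809, -1)), Mul(Function('n')(-40), Pow(-17795, -1))), Pow(Add(Function('u')(2), -6290), Rational(1, 2))) = Add(Add(Mul(-16452, Pow(2809, -1)), Mul(Mul(64, -40), Pow(-17795, -1))), Pow(Add(2, -6290), Rational(1, 2))) = Add(Add(Mul(-16452, Rational(1, 2809)), Mul(-2560, Rational(-1, 17795))), Pow(-6288, Rational(1, 2))) = Add(Add(Rational(-16452, 2809), Rational(512, 3559)), Mul(4, I, Pow(393, Rational(1, 2)))) = Add(Rational(-57114460, 9997231), Mul(4, I, Pow(393, Rational(1, 2))))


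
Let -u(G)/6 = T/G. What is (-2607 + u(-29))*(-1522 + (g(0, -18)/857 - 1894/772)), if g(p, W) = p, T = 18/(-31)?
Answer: 47558066091/11966 ≈ 3.9744e+6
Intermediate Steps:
T = -18/31 (T = 18*(-1/31) = -18/31 ≈ -0.58065)
u(G) = 108/(31*G) (u(G) = -(-108)/(31*G) = 108/(31*G))
(-2607 + u(-29))*(-1522 + (g(0, -18)/857 - 1894/772)) = (-2607 + (108/31)/(-29))*(-1522 + (0/857 - 1894/772)) = (-2607 + (108/31)*(-1/29))*(-1522 + (0*(1/857) - 1894*1/772)) = (-2607 - 108/899)*(-1522 + (0 - 947/386)) = -2343801*(-1522 - 947/386)/899 = -2343801/899*(-588439/386) = 47558066091/11966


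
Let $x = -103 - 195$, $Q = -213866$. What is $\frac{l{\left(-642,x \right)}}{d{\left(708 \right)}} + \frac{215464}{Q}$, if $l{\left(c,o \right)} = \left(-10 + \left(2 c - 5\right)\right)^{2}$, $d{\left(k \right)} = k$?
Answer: $\frac{60120858959}{25236188} \approx 2382.3$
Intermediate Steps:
$x = -298$
$l{\left(c,o \right)} = \left(-15 + 2 c\right)^{2}$ ($l{\left(c,o \right)} = \left(-10 + \left(-5 + 2 c\right)\right)^{2} = \left(-15 + 2 c\right)^{2}$)
$\frac{l{\left(-642,x \right)}}{d{\left(708 \right)}} + \frac{215464}{Q} = \frac{\left(-15 + 2 \left(-642\right)\right)^{2}}{708} + \frac{215464}{-213866} = \left(-15 - 1284\right)^{2} \cdot \frac{1}{708} + 215464 \left(- \frac{1}{213866}\right) = \left(-1299\right)^{2} \cdot \frac{1}{708} - \frac{107732}{106933} = 1687401 \cdot \frac{1}{708} - \frac{107732}{106933} = \frac{562467}{236} - \frac{107732}{106933} = \frac{60120858959}{25236188}$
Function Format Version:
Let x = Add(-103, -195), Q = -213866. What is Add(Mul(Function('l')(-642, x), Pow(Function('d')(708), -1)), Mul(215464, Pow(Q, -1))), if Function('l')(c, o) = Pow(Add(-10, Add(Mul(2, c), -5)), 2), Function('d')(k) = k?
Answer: Rational(60120858959, 25236188) ≈ 2382.3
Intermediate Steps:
x = -298
Function('l')(c, o) = Pow(Add(-15, Mul(2, c)), 2) (Function('l')(c, o) = Pow(Add(-10, Add(-5, Mul(2, c))), 2) = Pow(Add(-15, Mul(2, c)), 2))
Add(Mul(Function('l')(-642, x), Pow(Function('d')(708), -1)), Mul(215464, Pow(Q, -1))) = Add(Mul(Pow(Add(-15, Mul(2, -642)), 2), Pow(708, -1)), Mul(215464, Pow(-213866, -1))) = Add(Mul(Pow(Add(-15, -1284), 2), Rational(1, 708)), Mul(215464, Rational(-1, 213866))) = Add(Mul(Pow(-1299, 2), Rational(1, 708)), Rational(-107732, 106933)) = Add(Mul(1687401, Rational(1, 708)), Rational(-107732, 106933)) = Add(Rational(562467, 236), Rational(-107732, 106933)) = Rational(60120858959, 25236188)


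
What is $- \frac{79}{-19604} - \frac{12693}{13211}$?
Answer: $- \frac{247789903}{258988444} \approx -0.95676$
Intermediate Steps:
$- \frac{79}{-19604} - \frac{12693}{13211} = \left(-79\right) \left(- \frac{1}{19604}\right) - \frac{12693}{13211} = \frac{79}{19604} - \frac{12693}{13211} = - \frac{247789903}{258988444}$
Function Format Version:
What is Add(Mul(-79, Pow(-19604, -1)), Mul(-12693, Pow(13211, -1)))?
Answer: Rational(-247789903, 258988444) ≈ -0.95676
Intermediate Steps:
Add(Mul(-79, Pow(-19604, -1)), Mul(-12693, Pow(13211, -1))) = Add(Mul(-79, Rational(-1, 19604)), Mul(-12693, Rational(1, 13211))) = Add(Rational(79, 19604), Rational(-12693, 13211)) = Rational(-247789903, 258988444)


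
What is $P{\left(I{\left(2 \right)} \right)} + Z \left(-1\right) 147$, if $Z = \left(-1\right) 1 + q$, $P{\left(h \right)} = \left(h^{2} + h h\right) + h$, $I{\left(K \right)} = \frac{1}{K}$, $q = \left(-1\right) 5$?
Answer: $883$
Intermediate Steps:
$q = -5$
$P{\left(h \right)} = h + 2 h^{2}$ ($P{\left(h \right)} = \left(h^{2} + h^{2}\right) + h = 2 h^{2} + h = h + 2 h^{2}$)
$Z = -6$ ($Z = \left(-1\right) 1 - 5 = -1 - 5 = -6$)
$P{\left(I{\left(2 \right)} \right)} + Z \left(-1\right) 147 = \frac{1 + \frac{2}{2}}{2} + \left(-6\right) \left(-1\right) 147 = \frac{1 + 2 \cdot \frac{1}{2}}{2} + 6 \cdot 147 = \frac{1 + 1}{2} + 882 = \frac{1}{2} \cdot 2 + 882 = 1 + 882 = 883$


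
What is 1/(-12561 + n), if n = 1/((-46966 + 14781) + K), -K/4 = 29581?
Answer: -150509/1890543550 ≈ -7.9612e-5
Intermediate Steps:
K = -118324 (K = -4*29581 = -118324)
n = -1/150509 (n = 1/((-46966 + 14781) - 118324) = 1/(-32185 - 118324) = 1/(-150509) = -1/150509 ≈ -6.6441e-6)
1/(-12561 + n) = 1/(-12561 - 1/150509) = 1/(-1890543550/150509) = -150509/1890543550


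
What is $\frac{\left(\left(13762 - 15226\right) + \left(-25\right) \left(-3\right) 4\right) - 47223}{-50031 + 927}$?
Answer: $\frac{16129}{16368} \approx 0.9854$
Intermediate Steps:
$\frac{\left(\left(13762 - 15226\right) + \left(-25\right) \left(-3\right) 4\right) - 47223}{-50031 + 927} = \frac{\left(-1464 + 75 \cdot 4\right) - 47223}{-49104} = \left(\left(-1464 + 300\right) - 47223\right) \left(- \frac{1}{49104}\right) = \left(-1164 - 47223\right) \left(- \frac{1}{49104}\right) = \left(-48387\right) \left(- \frac{1}{49104}\right) = \frac{16129}{16368}$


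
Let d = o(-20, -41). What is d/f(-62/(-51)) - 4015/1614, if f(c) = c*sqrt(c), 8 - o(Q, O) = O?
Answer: -4015/1614 + 2499*sqrt(3162)/3844 ≈ 34.069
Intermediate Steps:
o(Q, O) = 8 - O
d = 49 (d = 8 - 1*(-41) = 8 + 41 = 49)
f(c) = c**(3/2)
d/f(-62/(-51)) - 4015/1614 = 49/((-62/(-51))**(3/2)) - 4015/1614 = 49/((-62*(-1/51))**(3/2)) - 4015*1/1614 = 49/((62/51)**(3/2)) - 4015/1614 = 49/((62*sqrt(3162)/2601)) - 4015/1614 = 49*(51*sqrt(3162)/3844) - 4015/1614 = 2499*sqrt(3162)/3844 - 4015/1614 = -4015/1614 + 2499*sqrt(3162)/3844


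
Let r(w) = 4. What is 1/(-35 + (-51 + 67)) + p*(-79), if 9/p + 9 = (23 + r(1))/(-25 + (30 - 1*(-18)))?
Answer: 34503/380 ≈ 90.797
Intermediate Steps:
p = -23/20 (p = 9/(-9 + (23 + 4)/(-25 + (30 - 1*(-18)))) = 9/(-9 + 27/(-25 + (30 + 18))) = 9/(-9 + 27/(-25 + 48)) = 9/(-9 + 27/23) = 9/(-180/23) = 9*(-23/180) = -23/20 ≈ -1.1500)
1/(-35 + (-51 + 67)) + p*(-79) = 1/(-35 + (-51 + 67)) - 23/20*(-79) = 1/(-35 + 16) + 1817/20 = 1/(-19) + 1817/20 = -1/19 + 1817/20 = 34503/380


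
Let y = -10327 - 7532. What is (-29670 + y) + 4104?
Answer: -43425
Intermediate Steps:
y = -17859
(-29670 + y) + 4104 = (-29670 - 17859) + 4104 = -47529 + 4104 = -43425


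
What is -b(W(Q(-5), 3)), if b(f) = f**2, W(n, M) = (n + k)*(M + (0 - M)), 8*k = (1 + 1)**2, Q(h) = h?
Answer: 0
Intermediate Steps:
k = 1/2 (k = (1 + 1)**2/8 = (1/8)*2**2 = (1/8)*4 = 1/2 ≈ 0.50000)
W(n, M) = 0 (W(n, M) = (n + 1/2)*(M + (0 - M)) = (1/2 + n)*(M - M) = (1/2 + n)*0 = 0)
-b(W(Q(-5), 3)) = -1*0**2 = -1*0 = 0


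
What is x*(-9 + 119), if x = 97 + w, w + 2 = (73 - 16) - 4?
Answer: 16280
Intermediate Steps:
w = 51 (w = -2 + ((73 - 16) - 4) = -2 + (57 - 4) = -2 + 53 = 51)
x = 148 (x = 97 + 51 = 148)
x*(-9 + 119) = 148*(-9 + 119) = 148*110 = 16280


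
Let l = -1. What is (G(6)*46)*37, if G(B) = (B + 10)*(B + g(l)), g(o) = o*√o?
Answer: 163392 - 27232*I ≈ 1.6339e+5 - 27232.0*I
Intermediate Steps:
g(o) = o^(3/2)
G(B) = (10 + B)*(B - I) (G(B) = (B + 10)*(B + (-1)^(3/2)) = (10 + B)*(B - I))
(G(6)*46)*37 = ((6² - 10*I + 6*(10 - I))*46)*37 = ((36 - 10*I + (60 - 6*I))*46)*37 = ((96 - 16*I)*46)*37 = (4416 - 736*I)*37 = 163392 - 27232*I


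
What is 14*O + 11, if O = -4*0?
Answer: 11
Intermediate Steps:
O = 0
14*O + 11 = 14*0 + 11 = 0 + 11 = 11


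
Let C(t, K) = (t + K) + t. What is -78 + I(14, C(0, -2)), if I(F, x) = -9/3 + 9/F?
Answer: -1125/14 ≈ -80.357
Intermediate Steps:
C(t, K) = K + 2*t (C(t, K) = (K + t) + t = K + 2*t)
I(F, x) = -3 + 9/F (I(F, x) = -9*⅓ + 9/F = -3 + 9/F)
-78 + I(14, C(0, -2)) = -78 + (-3 + 9/14) = -78 - 33/14 = -1125/14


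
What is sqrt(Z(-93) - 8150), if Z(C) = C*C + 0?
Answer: sqrt(499) ≈ 22.338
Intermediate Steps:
Z(C) = C**2 (Z(C) = C**2 + 0 = C**2)
sqrt(Z(-93) - 8150) = sqrt((-93)**2 - 8150) = sqrt(8649 - 8150) = sqrt(499)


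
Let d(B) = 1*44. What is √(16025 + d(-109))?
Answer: √16069 ≈ 126.76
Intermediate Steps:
d(B) = 44
√(16025 + d(-109)) = √(16025 + 44) = √16069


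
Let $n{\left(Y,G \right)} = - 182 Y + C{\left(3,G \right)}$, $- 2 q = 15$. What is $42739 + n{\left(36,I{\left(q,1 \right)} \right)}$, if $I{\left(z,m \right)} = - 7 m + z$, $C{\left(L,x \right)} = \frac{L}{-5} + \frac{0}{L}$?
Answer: $\frac{180932}{5} \approx 36186.0$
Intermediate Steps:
$C{\left(L,x \right)} = - \frac{L}{5}$ ($C{\left(L,x \right)} = L \left(- \frac{1}{5}\right) + 0 = - \frac{L}{5} + 0 = - \frac{L}{5}$)
$q = - \frac{15}{2}$ ($q = \left(- \frac{1}{2}\right) 15 = - \frac{15}{2} \approx -7.5$)
$I{\left(z,m \right)} = z - 7 m$
$n{\left(Y,G \right)} = - \frac{3}{5} - 182 Y$ ($n{\left(Y,G \right)} = - 182 Y - \frac{3}{5} = - \frac{3}{5} - 182 Y$)
$42739 + n{\left(36,I{\left(q,1 \right)} \right)} = 42739 - \frac{32763}{5} = \frac{180932}{5}$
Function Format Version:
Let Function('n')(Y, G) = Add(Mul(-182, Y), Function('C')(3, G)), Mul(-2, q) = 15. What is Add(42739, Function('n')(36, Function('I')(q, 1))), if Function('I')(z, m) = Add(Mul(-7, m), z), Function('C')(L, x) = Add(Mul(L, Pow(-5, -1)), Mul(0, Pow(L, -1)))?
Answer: Rational(180932, 5) ≈ 36186.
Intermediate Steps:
Function('C')(L, x) = Mul(Rational(-1, 5), L) (Function('C')(L, x) = Add(Mul(L, Rational(-1, 5)), 0) = Add(Mul(Rational(-1, 5), L), 0) = Mul(Rational(-1, 5), L))
q = Rational(-15, 2) (q = Mul(Rational(-1, 2), 15) = Rational(-15, 2) ≈ -7.5000)
Function('I')(z, m) = Add(z, Mul(-7, m))
Function('n')(Y, G) = Add(Rational(-3, 5), Mul(-182, Y)) (Function('n')(Y, G) = Add(Mul(-182, Y), Mul(Rational(-1, 5), 3)) = Add(Mul(-182, Y), Rational(-3, 5)) = Add(Rational(-3, 5), Mul(-182, Y)))
Add(42739, Function('n')(36, Function('I')(q, 1))) = Add(42739, Add(Rational(-3, 5), Mul(-182, 36))) = Add(42739, Add(Rational(-3, 5), -6552)) = Add(42739, Rational(-32763, 5)) = Rational(180932, 5)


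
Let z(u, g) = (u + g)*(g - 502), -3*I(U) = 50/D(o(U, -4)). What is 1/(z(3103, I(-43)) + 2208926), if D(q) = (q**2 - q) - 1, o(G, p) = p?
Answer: 3249/2108403430 ≈ 1.5410e-6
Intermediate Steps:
D(q) = -1 + q**2 - q
I(U) = -50/57 (I(U) = -50/(3*(-1 + (-4)**2 - 1*(-4))) = -50/(3*(-1 + 16 + 4)) = -50/(3*19) = -1/3*50/19 = -50/57)
z(u, g) = (-502 + g)*(g + u) (z(u, g) = (g + u)*(-502 + g) = (-502 + g)*(g + u))
1/(z(3103, I(-43)) + 2208926) = 1/(((-50/57)**2 - 502*(-50/57) - 502*3103 - 50/57*3103) + 2208926) = 1/((2500/3249 + 25100/57 - 1557706 - 155150/57) + 2208926) = 1/(-5068397144/3249 + 2208926) = 1/(2108403430/3249) = 3249/2108403430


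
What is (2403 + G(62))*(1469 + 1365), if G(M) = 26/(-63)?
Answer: 428962742/63 ≈ 6.8089e+6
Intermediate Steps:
G(M) = -26/63 (G(M) = 26*(-1/63) = -26/63)
(2403 + G(62))*(1469 + 1365) = (2403 - 26/63)*(1469 + 1365) = (151363/63)*2834 = 428962742/63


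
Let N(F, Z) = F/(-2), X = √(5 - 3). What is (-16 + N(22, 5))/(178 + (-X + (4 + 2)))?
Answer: -2484/16927 - 27*√2/33854 ≈ -0.14788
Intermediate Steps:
X = √2 ≈ 1.4142
N(F, Z) = -F/2 (N(F, Z) = F*(-½) = -F/2)
(-16 + N(22, 5))/(178 + (-X + (4 + 2))) = (-16 - ½*22)/(178 + (-√2 + (4 + 2))) = (-16 - 11)/(178 + (-√2 + 6)) = -27/(178 + (6 - √2)) = -27/(184 - √2)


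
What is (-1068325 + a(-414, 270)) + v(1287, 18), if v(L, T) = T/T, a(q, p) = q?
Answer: -1068738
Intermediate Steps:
v(L, T) = 1
(-1068325 + a(-414, 270)) + v(1287, 18) = (-1068325 - 414) + 1 = -1068739 + 1 = -1068738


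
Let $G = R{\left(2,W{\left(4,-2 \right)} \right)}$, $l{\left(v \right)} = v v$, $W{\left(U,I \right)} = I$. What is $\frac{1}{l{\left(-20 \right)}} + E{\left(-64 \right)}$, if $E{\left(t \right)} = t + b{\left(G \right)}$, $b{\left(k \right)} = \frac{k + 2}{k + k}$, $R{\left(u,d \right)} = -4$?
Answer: $- \frac{25499}{400} \approx -63.747$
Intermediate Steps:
$l{\left(v \right)} = v^{2}$
$G = -4$
$b{\left(k \right)} = \frac{2 + k}{2 k}$
$E{\left(t \right)} = \frac{1}{4} + t$ ($E{\left(t \right)} = t + \frac{2 - 4}{2 \left(-4\right)} = t + \frac{1}{2} \left(- \frac{1}{4}\right) \left(-2\right) = t + \frac{1}{4} = \frac{1}{4} + t$)
$\frac{1}{l{\left(-20 \right)}} + E{\left(-64 \right)} = \frac{1}{\left(-20\right)^{2}} + \left(\frac{1}{4} - 64\right) = \frac{1}{400} - \frac{255}{4} = - \frac{25499}{400}$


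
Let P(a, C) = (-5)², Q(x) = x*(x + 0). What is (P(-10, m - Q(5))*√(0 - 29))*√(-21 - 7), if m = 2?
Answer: -50*√203 ≈ -712.39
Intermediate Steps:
Q(x) = x² (Q(x) = x*x = x²)
P(a, C) = 25
(P(-10, m - Q(5))*√(0 - 29))*√(-21 - 7) = (25*√(0 - 29))*√(-21 - 7) = (25*√(-29))*√(-28) = (25*(I*√29))*(2*I*√7) = (25*I*√29)*(2*I*√7) = -50*√203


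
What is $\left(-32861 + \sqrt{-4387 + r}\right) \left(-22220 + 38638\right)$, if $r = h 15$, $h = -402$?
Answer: $-539511898 + 16418 i \sqrt{10417} \approx -5.3951 \cdot 10^{8} + 1.6757 \cdot 10^{6} i$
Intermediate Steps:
$r = -6030$ ($r = \left(-402\right) 15 = -6030$)
$\left(-32861 + \sqrt{-4387 + r}\right) \left(-22220 + 38638\right) = \left(-32861 + \sqrt{-4387 - 6030}\right) \left(-22220 + 38638\right) = \left(-32861 + \sqrt{-10417}\right) 16418 = \left(-32861 + i \sqrt{10417}\right) 16418 = -539511898 + 16418 i \sqrt{10417}$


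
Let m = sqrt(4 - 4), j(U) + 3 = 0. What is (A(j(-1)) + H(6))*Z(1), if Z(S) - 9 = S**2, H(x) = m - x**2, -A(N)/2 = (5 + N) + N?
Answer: -340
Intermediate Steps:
j(U) = -3 (j(U) = -3 + 0 = -3)
A(N) = -10 - 4*N (A(N) = -2*((5 + N) + N) = -2*(5 + 2*N) = -10 - 4*N)
m = 0 (m = sqrt(0) = 0)
H(x) = -x**2 (H(x) = 0 - x**2 = -x**2)
Z(S) = 9 + S**2
(A(j(-1)) + H(6))*Z(1) = ((-10 - 4*(-3)) - 1*6**2)*(9 + 1**2) = ((-10 + 12) - 1*36)*(9 + 1) = (2 - 36)*10 = -34*10 = -340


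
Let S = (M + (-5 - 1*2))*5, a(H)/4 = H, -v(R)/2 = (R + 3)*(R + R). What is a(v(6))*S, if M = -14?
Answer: 90720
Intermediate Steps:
v(R) = -4*R*(3 + R) (v(R) = -2*(R + 3)*(R + R) = -2*(3 + R)*2*R = -4*R*(3 + R))
a(H) = 4*H
S = -105 (S = (-14 + (-5 - 1*2))*5 = (-14 + (-5 - 2))*5 = (-14 - 7)*5 = -21*5 = -105)
a(v(6))*S = (4*(-4*6*(3 + 6)))*(-105) = (4*(-4*6*9))*(-105) = (4*(-216))*(-105) = -864*(-105) = 90720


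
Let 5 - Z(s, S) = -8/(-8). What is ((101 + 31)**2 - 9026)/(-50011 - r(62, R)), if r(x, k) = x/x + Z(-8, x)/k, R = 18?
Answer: -1989/11845 ≈ -0.16792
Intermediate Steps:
Z(s, S) = 4 (Z(s, S) = 5 - (-8)/(-8) = 5 - (-8)*(-1)/8 = 5 - 1*1 = 5 - 1 = 4)
r(x, k) = 1 + 4/k (r(x, k) = x/x + 4/k = 1 + 4/k)
((101 + 31)**2 - 9026)/(-50011 - r(62, R)) = ((101 + 31)**2 - 9026)/(-50011 - (4 + 18)/18) = (132**2 - 9026)/(-50011 - 22/18) = (17424 - 9026)/(-50011 - 1*11/9) = 8398/(-50011 - 11/9) = 8398/(-450110/9) = 8398*(-9/450110) = -1989/11845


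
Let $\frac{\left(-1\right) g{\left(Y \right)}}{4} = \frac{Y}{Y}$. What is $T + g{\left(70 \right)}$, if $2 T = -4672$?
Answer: $-2340$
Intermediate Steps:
$T = -2336$ ($T = \frac{1}{2} \left(-4672\right) = -2336$)
$g{\left(Y \right)} = -4$ ($g{\left(Y \right)} = - 4 \frac{Y}{Y} = \left(-4\right) 1 = -4$)
$T + g{\left(70 \right)} = -2336 - 4 = -2340$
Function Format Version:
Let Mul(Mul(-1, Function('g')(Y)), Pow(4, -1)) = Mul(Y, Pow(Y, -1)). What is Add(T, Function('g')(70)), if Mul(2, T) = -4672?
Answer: -2340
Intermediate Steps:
T = -2336 (T = Mul(Rational(1, 2), -4672) = -2336)
Function('g')(Y) = -4 (Function('g')(Y) = Mul(-4, Mul(Y, Pow(Y, -1))) = Mul(-4, 1) = -4)
Add(T, Function('g')(70)) = Add(-2336, -4) = -2340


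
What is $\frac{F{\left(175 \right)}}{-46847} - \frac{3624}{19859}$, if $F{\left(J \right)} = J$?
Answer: $- \frac{173248853}{930334573} \approx -0.18622$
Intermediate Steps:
$\frac{F{\left(175 \right)}}{-46847} - \frac{3624}{19859} = \frac{175}{-46847} - \frac{3624}{19859} = 175 \left(- \frac{1}{46847}\right) - \frac{3624}{19859} = - \frac{175}{46847} - \frac{3624}{19859} = - \frac{173248853}{930334573}$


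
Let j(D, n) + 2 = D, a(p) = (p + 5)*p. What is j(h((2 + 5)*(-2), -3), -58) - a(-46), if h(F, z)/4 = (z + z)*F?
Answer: -1552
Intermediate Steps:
h(F, z) = 8*F*z (h(F, z) = 4*((z + z)*F) = 4*((2*z)*F) = 4*(2*F*z) = 8*F*z)
a(p) = p*(5 + p) (a(p) = (5 + p)*p = p*(5 + p))
j(D, n) = -2 + D
j(h((2 + 5)*(-2), -3), -58) - a(-46) = (-2 + 8*((2 + 5)*(-2))*(-3)) - (-46)*(5 - 46) = (-2 + 8*(7*(-2))*(-3)) - (-46)*(-41) = (-2 + 8*(-14)*(-3)) - 1*1886 = (-2 + 336) - 1886 = 334 - 1886 = -1552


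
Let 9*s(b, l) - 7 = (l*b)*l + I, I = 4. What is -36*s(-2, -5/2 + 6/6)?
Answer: -26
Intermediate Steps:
s(b, l) = 11/9 + b*l²/9 (s(b, l) = 7/9 + ((l*b)*l + 4)/9 = 7/9 + ((b*l)*l + 4)/9 = 7/9 + (b*l² + 4)/9 = 7/9 + (4 + b*l²)/9 = 7/9 + (4/9 + b*l²/9) = 11/9 + b*l²/9)
-36*s(-2, -5/2 + 6/6) = -36*(11/9 + (⅑)*(-2)*(-5/2 + 6/6)²) = -36*(11/9 + (⅑)*(-2)*(-5*½ + 6*(⅙))²) = -36*(11/9 + (⅑)*(-2)*(-5/2 + 1)²) = -36*(11/9 + (⅑)*(-2)*(-3/2)²) = -36*(11/9 + (⅑)*(-2)*(9/4)) = -36*(11/9 - ½) = -36*13/18 = -26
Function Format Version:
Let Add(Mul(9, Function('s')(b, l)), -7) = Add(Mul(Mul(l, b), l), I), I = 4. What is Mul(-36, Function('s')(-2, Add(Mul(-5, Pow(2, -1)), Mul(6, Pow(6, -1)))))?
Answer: -26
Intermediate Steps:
Function('s')(b, l) = Add(Rational(11, 9), Mul(Rational(1, 9), b, Pow(l, 2))) (Function('s')(b, l) = Add(Rational(7, 9), Mul(Rational(1, 9), Add(Mul(Mul(l, b), l), 4))) = Add(Rational(7, 9), Mul(Rational(1, 9), Add(Mul(Mul(b, l), l), 4))) = Add(Rational(7, 9), Mul(Rational(1, 9), Add(Mul(b, Pow(l, 2)), 4))) = Add(Rational(7, 9), Mul(Rational(1, 9), Add(4, Mul(b, Pow(l, 2))))) = Add(Rational(7, 9), Add(Rational(4, 9), Mul(Rational(1, 9), b, Pow(l, 2)))) = Add(Rational(11, 9), Mul(Rational(1, 9), b, Pow(l, 2))))
Mul(-36, Function('s')(-2, Add(Mul(-5, Pow(2, -1)), Mul(6, Pow(6, -1))))) = Mul(-36, Add(Rational(11, 9), Mul(Rational(1, 9), -2, Pow(Add(Mul(-5, Pow(2, -1)), Mul(6, Pow(6, -1))), 2)))) = Mul(-36, Add(Rational(11, 9), Mul(Rational(1, 9), -2, Pow(Add(Mul(-5, Rational(1, 2)), Mul(6, Rational(1, 6))), 2)))) = Mul(-36, Add(Rational(11, 9), Mul(Rational(1, 9), -2, Pow(Add(Rational(-5, 2), 1), 2)))) = Mul(-36, Add(Rational(11, 9), Mul(Rational(1, 9), -2, Pow(Rational(-3, 2), 2)))) = Mul(-36, Add(Rational(11, 9), Mul(Rational(1, 9), -2, Rational(9, 4)))) = Mul(-36, Add(Rational(11, 9), Rational(-1, 2))) = Mul(-36, Rational(13, 18)) = -26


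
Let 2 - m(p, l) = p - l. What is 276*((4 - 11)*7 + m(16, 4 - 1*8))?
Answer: -18492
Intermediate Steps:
m(p, l) = 2 + l - p (m(p, l) = 2 - (p - l) = 2 + (l - p) = 2 + l - p)
276*((4 - 11)*7 + m(16, 4 - 1*8)) = 276*((4 - 11)*7 + (2 + (4 - 1*8) - 1*16)) = 276*(-7*7 + (2 + (4 - 8) - 16)) = 276*(-49 + (2 - 4 - 16)) = 276*(-49 - 18) = 276*(-67) = -18492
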